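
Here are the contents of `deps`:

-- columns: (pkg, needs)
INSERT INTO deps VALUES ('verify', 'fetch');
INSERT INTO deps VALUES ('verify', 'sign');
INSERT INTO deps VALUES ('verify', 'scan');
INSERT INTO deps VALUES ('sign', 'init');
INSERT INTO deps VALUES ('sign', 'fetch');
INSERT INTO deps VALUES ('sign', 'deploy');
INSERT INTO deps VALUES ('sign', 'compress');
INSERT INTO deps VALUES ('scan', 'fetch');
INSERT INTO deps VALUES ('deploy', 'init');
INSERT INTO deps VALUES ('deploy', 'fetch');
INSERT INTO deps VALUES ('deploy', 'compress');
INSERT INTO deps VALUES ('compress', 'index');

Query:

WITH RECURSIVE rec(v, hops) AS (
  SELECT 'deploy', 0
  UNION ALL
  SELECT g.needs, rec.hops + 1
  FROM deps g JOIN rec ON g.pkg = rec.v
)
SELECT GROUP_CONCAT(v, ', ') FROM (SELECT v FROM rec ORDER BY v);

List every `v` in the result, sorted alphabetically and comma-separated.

compress, deploy, fetch, index, init

Base: (deploy, hops=0).
Iteration 1: edges from {deploy} -> (compress, hops=1), (fetch, hops=1), (init, hops=1).
Iteration 2: edges from {compress,fetch,init} -> (index, hops=2).
Iteration 3: no outgoing edges from {index}; recursion stops.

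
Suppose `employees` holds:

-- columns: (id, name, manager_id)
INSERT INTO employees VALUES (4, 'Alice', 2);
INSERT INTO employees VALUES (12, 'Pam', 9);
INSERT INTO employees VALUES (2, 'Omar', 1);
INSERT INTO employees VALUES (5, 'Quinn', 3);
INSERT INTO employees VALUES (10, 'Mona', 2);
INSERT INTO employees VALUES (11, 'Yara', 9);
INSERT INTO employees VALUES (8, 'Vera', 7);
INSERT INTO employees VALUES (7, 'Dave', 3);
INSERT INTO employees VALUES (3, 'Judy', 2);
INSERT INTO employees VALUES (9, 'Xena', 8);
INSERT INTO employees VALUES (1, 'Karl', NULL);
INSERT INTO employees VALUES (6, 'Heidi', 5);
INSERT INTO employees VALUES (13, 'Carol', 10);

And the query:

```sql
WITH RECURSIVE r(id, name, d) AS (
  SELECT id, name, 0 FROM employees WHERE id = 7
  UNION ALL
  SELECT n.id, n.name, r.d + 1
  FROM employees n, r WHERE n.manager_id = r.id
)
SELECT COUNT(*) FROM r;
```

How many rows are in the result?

5

Base: id=7 (Dave) at d 0.
Iteration 1: rows with manager_id in {7} -> Vera (id 8, d 1).
Iteration 2: rows with manager_id in {8} -> Xena (id 9, d 2).
Iteration 3: rows with manager_id in {9} -> Yara (id 11, d 3), Pam (id 12, d 3).
Iteration 4: no rows with manager_id in {11,12}; recursion stops.
Total rows emitted: 5.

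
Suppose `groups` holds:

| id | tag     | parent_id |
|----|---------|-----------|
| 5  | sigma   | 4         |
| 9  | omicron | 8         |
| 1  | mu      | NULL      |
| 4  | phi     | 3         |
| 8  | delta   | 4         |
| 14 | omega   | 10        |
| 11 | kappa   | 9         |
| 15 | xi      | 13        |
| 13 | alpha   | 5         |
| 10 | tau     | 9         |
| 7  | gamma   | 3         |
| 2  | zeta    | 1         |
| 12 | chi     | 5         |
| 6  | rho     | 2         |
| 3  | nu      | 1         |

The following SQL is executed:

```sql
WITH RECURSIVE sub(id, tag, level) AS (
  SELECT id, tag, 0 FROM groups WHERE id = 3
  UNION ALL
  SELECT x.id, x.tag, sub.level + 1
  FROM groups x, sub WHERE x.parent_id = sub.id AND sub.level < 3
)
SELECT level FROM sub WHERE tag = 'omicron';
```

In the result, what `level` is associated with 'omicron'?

Base: id=3 (nu) at level 0.
Iteration 1: rows with parent_id in {3} -> phi (id 4, level 1), gamma (id 7, level 1).
Iteration 2: rows with parent_id in {4,7} -> sigma (id 5, level 2), delta (id 8, level 2).
Iteration 3: rows with parent_id in {5,8} -> omicron (id 9, level 3), chi (id 12, level 3), alpha (id 13, level 3).
Iteration 4: level < 3 fails for all current rows; recursion stops.

3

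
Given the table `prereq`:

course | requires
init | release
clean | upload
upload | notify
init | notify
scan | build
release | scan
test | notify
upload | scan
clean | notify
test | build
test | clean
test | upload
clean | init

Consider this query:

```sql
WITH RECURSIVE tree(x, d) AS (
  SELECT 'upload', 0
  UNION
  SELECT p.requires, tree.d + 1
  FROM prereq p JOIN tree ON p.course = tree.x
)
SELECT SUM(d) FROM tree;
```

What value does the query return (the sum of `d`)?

4

Base: (upload, d=0).
Iteration 1: edges from {upload} -> (notify, d=1), (scan, d=1).
Iteration 2: edges from {notify,scan} -> (build, d=2).
Iteration 3: no outgoing edges from {build}; recursion stops.
SUM(d) = 0 + 1 + 1 + 2 = 4.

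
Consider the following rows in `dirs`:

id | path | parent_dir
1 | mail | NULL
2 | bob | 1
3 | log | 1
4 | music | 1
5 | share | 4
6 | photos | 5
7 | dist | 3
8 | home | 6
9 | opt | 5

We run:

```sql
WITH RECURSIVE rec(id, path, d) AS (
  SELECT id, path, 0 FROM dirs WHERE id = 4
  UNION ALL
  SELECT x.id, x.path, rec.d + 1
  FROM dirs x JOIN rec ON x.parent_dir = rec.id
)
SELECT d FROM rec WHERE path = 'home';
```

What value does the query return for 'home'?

Base: id=4 (music) at d 0.
Iteration 1: rows with parent_dir in {4} -> share (id 5, d 1).
Iteration 2: rows with parent_dir in {5} -> photos (id 6, d 2), opt (id 9, d 2).
Iteration 3: rows with parent_dir in {6,9} -> home (id 8, d 3).
Iteration 4: no rows with parent_dir in {8}; recursion stops.

3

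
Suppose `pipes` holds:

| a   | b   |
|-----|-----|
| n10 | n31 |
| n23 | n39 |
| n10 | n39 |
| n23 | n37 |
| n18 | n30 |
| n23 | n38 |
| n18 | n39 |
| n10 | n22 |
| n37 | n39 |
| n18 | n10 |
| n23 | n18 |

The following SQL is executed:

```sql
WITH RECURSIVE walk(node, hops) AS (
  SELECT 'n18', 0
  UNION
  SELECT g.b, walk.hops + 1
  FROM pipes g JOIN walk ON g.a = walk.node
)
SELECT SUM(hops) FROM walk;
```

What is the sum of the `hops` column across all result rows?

9

Base: (n18, hops=0).
Iteration 1: edges from {n18} -> (n10, hops=1), (n30, hops=1), (n39, hops=1).
Iteration 2: edges from {n10,n30,n39} -> (n22, hops=2), (n31, hops=2), (n39, hops=2).
Iteration 3: no outgoing edges from {n22,n31,n39}; recursion stops.
SUM(hops) = 0 + 1 + 1 + 1 + 2 + 2 + 2 = 9.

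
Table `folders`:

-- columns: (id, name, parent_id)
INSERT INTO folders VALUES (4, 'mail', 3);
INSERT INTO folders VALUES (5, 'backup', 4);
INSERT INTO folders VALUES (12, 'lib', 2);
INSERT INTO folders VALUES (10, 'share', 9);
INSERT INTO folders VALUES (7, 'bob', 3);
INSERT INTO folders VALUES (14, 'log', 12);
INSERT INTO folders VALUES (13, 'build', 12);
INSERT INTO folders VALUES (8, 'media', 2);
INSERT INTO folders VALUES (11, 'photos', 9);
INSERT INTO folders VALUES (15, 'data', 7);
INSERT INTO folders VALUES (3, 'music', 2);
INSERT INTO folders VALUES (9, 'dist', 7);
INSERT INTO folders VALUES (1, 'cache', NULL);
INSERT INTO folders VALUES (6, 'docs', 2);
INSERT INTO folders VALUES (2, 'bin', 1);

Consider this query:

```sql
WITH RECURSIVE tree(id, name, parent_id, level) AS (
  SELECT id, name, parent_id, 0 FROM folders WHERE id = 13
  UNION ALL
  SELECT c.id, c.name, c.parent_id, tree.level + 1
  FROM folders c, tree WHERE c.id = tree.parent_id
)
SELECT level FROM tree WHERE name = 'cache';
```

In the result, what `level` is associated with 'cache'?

Base: id=13 (build), parent_id=12, level 0.
Iteration 1: join on id=12 -> lib (id 12, parent_id=2, level 1).
Iteration 2: join on id=2 -> bin (id 2, parent_id=1, level 2).
Iteration 3: join on id=1 -> cache (id 1, parent_id=NULL, level 3).
Iteration 4: parent_id is NULL; no match; recursion stops.

3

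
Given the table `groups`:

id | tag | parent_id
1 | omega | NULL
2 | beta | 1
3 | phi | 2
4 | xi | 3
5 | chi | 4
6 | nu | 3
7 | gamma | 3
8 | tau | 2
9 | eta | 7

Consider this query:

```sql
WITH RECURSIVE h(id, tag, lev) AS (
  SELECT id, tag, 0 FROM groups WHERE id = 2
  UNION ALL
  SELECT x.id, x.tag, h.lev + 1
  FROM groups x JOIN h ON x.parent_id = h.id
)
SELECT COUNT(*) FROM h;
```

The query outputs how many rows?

Base: id=2 (beta) at lev 0.
Iteration 1: rows with parent_id in {2} -> phi (id 3, lev 1), tau (id 8, lev 1).
Iteration 2: rows with parent_id in {3,8} -> xi (id 4, lev 2), nu (id 6, lev 2), gamma (id 7, lev 2).
Iteration 3: rows with parent_id in {4,6,7} -> chi (id 5, lev 3), eta (id 9, lev 3).
Iteration 4: no rows with parent_id in {5,9}; recursion stops.
Total rows emitted: 8.

8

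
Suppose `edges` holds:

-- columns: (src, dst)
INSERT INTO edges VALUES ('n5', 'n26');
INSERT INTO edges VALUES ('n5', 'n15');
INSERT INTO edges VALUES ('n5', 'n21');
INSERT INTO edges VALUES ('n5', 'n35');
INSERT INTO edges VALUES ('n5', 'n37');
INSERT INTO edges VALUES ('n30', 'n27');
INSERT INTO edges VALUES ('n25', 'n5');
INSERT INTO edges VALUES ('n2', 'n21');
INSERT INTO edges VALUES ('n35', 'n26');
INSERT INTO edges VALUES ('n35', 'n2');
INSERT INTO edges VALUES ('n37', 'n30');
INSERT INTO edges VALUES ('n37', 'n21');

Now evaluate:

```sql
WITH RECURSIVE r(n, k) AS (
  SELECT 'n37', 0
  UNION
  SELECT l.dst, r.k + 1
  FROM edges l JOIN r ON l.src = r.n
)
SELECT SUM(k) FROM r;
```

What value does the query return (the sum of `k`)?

Base: (n37, k=0).
Iteration 1: edges from {n37} -> (n21, k=1), (n30, k=1).
Iteration 2: edges from {n21,n30} -> (n27, k=2).
Iteration 3: no outgoing edges from {n27}; recursion stops.
SUM(k) = 0 + 1 + 1 + 2 = 4.

4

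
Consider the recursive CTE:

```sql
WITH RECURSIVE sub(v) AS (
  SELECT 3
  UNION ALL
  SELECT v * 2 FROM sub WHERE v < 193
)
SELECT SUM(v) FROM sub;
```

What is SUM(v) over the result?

765

Base: v=3.
Iteration 1: 3 < 193 holds -> v = 3 * 2 = 6.
Iteration 2: 6 < 193 holds -> v = 6 * 2 = 12.
Iteration 3: 12 < 193 holds -> v = 12 * 2 = 24.
Iteration 4: 24 < 193 holds -> v = 24 * 2 = 48.
Iteration 5: 48 < 193 holds -> v = 48 * 2 = 96.
Iteration 6: 96 < 193 holds -> v = 96 * 2 = 192.
Iteration 7: 192 < 193 holds -> v = 192 * 2 = 384.
Iteration 8: 384 < 193 fails; recursion stops.
SUM(v) = 3 + 6 + 12 + 24 + 48 + 96 + 192 + 384 = 765.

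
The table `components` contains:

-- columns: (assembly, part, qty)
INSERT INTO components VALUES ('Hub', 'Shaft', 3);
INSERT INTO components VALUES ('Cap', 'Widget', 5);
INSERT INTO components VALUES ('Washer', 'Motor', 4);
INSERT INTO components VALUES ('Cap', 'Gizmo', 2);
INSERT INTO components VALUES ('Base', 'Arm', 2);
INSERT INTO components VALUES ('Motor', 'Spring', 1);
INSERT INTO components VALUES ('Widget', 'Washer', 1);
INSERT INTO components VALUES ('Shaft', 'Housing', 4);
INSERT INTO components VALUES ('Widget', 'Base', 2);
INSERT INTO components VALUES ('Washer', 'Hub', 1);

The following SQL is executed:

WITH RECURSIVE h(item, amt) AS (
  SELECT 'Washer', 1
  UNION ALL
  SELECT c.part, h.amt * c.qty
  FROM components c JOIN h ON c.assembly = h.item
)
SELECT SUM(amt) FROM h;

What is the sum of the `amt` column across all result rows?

Base: (Washer, amt=1).
Iteration 1: components of {Washer} -> Hub = 1*1 = 1, Motor = 1*4 = 4.
Iteration 2: components of {Hub,Motor} -> Shaft = 1*3 = 3, Spring = 4*1 = 4.
Iteration 3: components of {Shaft,Spring} -> Housing = 3*4 = 12.
Iteration 4: no further components; recursion stops.
SUM(amt) = 1 + 4 + 1 + 4 + 3 + 12 = 25.

25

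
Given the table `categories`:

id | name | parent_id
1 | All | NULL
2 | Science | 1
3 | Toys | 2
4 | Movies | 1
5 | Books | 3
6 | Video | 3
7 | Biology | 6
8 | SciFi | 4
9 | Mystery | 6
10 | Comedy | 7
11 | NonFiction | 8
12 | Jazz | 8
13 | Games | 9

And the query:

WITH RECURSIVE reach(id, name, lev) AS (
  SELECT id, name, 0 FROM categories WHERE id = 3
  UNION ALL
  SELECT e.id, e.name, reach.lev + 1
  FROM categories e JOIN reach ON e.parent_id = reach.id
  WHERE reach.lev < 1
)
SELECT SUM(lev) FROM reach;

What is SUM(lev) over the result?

2

Base: id=3 (Toys) at lev 0.
Iteration 1: rows with parent_id in {3} -> Books (id 5, lev 1), Video (id 6, lev 1).
Iteration 2: lev < 1 fails for all current rows; recursion stops.
SUM(lev) = 0 + 1 + 1 = 2.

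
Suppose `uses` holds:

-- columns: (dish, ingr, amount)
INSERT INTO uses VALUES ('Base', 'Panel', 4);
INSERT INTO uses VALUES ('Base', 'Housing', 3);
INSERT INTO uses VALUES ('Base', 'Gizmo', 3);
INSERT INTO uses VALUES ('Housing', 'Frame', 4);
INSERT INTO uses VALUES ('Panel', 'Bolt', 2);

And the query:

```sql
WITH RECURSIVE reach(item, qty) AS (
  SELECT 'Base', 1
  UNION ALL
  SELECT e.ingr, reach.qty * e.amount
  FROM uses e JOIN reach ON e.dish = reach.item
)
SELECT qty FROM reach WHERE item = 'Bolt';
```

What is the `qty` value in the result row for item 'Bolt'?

Base: (Base, qty=1).
Iteration 1: components of {Base} -> Gizmo = 1*3 = 3, Housing = 1*3 = 3, Panel = 1*4 = 4.
Iteration 2: components of {Gizmo,Housing,Panel} -> Bolt = 4*2 = 8, Frame = 3*4 = 12.
Iteration 3: no further components; recursion stops.

8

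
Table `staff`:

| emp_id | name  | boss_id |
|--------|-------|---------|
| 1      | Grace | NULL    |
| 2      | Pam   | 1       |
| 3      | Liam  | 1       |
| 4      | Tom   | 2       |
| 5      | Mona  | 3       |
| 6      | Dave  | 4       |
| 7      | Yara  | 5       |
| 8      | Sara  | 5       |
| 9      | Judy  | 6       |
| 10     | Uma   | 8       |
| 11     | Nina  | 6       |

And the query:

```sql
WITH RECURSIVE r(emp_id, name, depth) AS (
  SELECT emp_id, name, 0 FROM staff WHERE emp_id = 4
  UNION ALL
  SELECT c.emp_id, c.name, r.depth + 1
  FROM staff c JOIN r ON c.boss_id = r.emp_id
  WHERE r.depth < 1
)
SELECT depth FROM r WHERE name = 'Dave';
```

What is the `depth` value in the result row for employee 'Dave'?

Base: emp_id=4 (Tom) at depth 0.
Iteration 1: rows with boss_id in {4} -> Dave (id 6, depth 1).
Iteration 2: depth < 1 fails for all current rows; recursion stops.

1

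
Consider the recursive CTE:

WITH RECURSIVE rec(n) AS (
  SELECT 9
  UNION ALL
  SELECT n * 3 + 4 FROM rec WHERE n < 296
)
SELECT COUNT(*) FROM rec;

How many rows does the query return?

5

Base: n=9.
Iteration 1: 9 < 296 holds -> n = 9 * 3 + 4 = 31.
Iteration 2: 31 < 296 holds -> n = 31 * 3 + 4 = 97.
Iteration 3: 97 < 296 holds -> n = 97 * 3 + 4 = 295.
Iteration 4: 295 < 296 holds -> n = 295 * 3 + 4 = 889.
Iteration 5: 889 < 296 fails; recursion stops.
Total rows emitted: 5.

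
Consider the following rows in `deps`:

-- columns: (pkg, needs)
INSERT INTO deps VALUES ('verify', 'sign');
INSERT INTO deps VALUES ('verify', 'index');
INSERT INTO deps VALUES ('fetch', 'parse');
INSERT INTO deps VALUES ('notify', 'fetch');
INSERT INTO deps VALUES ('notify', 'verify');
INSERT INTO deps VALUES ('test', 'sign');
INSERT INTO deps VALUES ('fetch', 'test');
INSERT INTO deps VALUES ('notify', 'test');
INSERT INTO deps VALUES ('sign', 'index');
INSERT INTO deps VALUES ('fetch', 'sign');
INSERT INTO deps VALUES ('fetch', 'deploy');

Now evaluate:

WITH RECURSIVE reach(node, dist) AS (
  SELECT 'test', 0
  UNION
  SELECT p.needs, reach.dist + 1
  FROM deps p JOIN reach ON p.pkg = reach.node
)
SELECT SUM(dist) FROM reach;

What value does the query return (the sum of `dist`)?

3

Base: (test, dist=0).
Iteration 1: edges from {test} -> (sign, dist=1).
Iteration 2: edges from {sign} -> (index, dist=2).
Iteration 3: no outgoing edges from {index}; recursion stops.
SUM(dist) = 0 + 1 + 2 = 3.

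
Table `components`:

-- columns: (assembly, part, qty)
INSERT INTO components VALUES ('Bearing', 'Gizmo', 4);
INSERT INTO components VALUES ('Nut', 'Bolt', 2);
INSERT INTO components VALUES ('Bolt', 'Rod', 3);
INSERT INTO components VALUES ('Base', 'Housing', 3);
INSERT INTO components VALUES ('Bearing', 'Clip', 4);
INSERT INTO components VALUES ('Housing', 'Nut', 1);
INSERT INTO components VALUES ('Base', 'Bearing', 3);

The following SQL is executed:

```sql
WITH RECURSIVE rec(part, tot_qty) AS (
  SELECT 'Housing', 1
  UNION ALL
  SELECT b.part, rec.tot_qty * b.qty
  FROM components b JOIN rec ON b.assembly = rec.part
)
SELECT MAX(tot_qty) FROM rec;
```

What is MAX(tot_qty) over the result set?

6

Base: (Housing, tot_qty=1).
Iteration 1: components of {Housing} -> Nut = 1*1 = 1.
Iteration 2: components of {Nut} -> Bolt = 1*2 = 2.
Iteration 3: components of {Bolt} -> Rod = 2*3 = 6.
Iteration 4: no further components; recursion stops.
tot_qty values: 1, 1, 2, 6; the maximum is 6.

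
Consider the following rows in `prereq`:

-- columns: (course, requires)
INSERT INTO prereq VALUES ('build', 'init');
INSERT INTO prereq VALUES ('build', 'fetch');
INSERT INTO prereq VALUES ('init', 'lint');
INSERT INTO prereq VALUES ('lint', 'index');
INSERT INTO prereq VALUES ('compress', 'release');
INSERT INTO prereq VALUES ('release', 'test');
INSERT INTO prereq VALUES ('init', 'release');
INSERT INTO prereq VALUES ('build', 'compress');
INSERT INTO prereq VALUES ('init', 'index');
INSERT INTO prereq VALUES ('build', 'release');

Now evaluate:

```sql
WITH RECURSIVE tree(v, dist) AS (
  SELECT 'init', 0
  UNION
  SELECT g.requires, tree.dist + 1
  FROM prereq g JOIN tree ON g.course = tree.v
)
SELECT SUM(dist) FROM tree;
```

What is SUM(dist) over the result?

Base: (init, dist=0).
Iteration 1: edges from {init} -> (index, dist=1), (lint, dist=1), (release, dist=1).
Iteration 2: edges from {index,lint,release} -> (index, dist=2), (test, dist=2).
Iteration 3: no outgoing edges from {index,test}; recursion stops.
SUM(dist) = 0 + 1 + 1 + 1 + 2 + 2 = 7.

7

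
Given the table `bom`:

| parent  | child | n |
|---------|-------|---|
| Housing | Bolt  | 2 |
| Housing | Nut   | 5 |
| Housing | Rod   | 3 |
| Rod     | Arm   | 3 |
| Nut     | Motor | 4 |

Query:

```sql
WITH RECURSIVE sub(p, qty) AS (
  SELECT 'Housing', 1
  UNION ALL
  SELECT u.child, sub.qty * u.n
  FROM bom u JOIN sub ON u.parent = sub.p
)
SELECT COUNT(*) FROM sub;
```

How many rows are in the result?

Base: (Housing, qty=1).
Iteration 1: components of {Housing} -> Bolt = 1*2 = 2, Nut = 1*5 = 5, Rod = 1*3 = 3.
Iteration 2: components of {Bolt,Nut,Rod} -> Arm = 3*3 = 9, Motor = 5*4 = 20.
Iteration 3: no further components; recursion stops.
Total rows emitted: 6.

6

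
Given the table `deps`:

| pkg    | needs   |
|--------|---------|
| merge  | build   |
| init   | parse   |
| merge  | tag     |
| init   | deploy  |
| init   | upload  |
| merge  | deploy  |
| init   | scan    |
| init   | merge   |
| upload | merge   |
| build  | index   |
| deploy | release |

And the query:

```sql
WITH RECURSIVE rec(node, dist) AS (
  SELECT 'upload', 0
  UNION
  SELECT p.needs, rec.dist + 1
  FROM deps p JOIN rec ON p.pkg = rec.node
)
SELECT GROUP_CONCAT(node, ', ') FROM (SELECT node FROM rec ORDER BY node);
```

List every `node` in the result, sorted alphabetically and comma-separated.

build, deploy, index, merge, release, tag, upload

Base: (upload, dist=0).
Iteration 1: edges from {upload} -> (merge, dist=1).
Iteration 2: edges from {merge} -> (build, dist=2), (deploy, dist=2), (tag, dist=2).
Iteration 3: edges from {build,deploy,tag} -> (index, dist=3), (release, dist=3).
Iteration 4: no outgoing edges from {index,release}; recursion stops.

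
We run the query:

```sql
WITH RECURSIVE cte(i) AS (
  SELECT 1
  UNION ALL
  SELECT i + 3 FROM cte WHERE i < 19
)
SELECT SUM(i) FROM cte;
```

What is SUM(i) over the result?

70

Base: i=1.
Iteration 1: 1 < 19 holds -> i = 1 + 3 = 4.
Iteration 2: 4 < 19 holds -> i = 4 + 3 = 7.
Iteration 3: 7 < 19 holds -> i = 7 + 3 = 10.
Iteration 4: 10 < 19 holds -> i = 10 + 3 = 13.
Iteration 5: 13 < 19 holds -> i = 13 + 3 = 16.
Iteration 6: 16 < 19 holds -> i = 16 + 3 = 19.
Iteration 7: 19 < 19 fails; recursion stops.
SUM(i) = 1 + 4 + 7 + 10 + 13 + 16 + 19 = 70.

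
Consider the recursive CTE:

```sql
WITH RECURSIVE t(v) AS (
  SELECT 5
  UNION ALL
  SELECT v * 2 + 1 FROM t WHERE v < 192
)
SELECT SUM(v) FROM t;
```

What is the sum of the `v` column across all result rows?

Base: v=5.
Iteration 1: 5 < 192 holds -> v = 5 * 2 + 1 = 11.
Iteration 2: 11 < 192 holds -> v = 11 * 2 + 1 = 23.
Iteration 3: 23 < 192 holds -> v = 23 * 2 + 1 = 47.
Iteration 4: 47 < 192 holds -> v = 47 * 2 + 1 = 95.
Iteration 5: 95 < 192 holds -> v = 95 * 2 + 1 = 191.
Iteration 6: 191 < 192 holds -> v = 191 * 2 + 1 = 383.
Iteration 7: 383 < 192 fails; recursion stops.
SUM(v) = 5 + 11 + 23 + 47 + 95 + 191 + 383 = 755.

755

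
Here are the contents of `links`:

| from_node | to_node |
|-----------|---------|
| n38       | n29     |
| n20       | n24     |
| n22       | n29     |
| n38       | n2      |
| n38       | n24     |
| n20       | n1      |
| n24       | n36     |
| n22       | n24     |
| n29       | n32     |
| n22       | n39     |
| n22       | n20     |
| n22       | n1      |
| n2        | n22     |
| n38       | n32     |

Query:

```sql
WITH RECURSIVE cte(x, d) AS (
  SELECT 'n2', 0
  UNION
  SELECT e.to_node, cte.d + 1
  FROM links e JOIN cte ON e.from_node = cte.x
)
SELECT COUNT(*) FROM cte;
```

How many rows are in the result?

12

Base: (n2, d=0).
Iteration 1: edges from {n2} -> (n22, d=1).
Iteration 2: edges from {n22} -> (n1, d=2), (n20, d=2), (n24, d=2), (n29, d=2), (n39, d=2).
Iteration 3: edges from {n1,n20,n24,n29,n39} -> (n1, d=3), (n24, d=3), (n32, d=3), (n36, d=3).
Iteration 4: edges from {n1,n24,n32,n36} -> (n36, d=4).
Iteration 5: no outgoing edges from {n36}; recursion stops.
Total rows emitted: 12.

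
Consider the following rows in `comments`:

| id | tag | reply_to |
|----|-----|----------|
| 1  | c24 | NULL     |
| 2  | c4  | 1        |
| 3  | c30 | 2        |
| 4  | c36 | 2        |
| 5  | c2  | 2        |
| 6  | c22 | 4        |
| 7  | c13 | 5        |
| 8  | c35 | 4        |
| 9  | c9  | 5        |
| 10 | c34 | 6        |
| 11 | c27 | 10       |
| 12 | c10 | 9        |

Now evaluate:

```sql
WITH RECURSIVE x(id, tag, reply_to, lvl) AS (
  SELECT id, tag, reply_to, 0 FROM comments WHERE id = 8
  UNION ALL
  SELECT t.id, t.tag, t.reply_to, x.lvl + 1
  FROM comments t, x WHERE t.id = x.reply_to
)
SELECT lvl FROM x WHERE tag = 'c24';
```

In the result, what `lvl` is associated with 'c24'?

3

Base: id=8 (c35), reply_to=4, lvl 0.
Iteration 1: join on id=4 -> c36 (id 4, reply_to=2, lvl 1).
Iteration 2: join on id=2 -> c4 (id 2, reply_to=1, lvl 2).
Iteration 3: join on id=1 -> c24 (id 1, reply_to=NULL, lvl 3).
Iteration 4: reply_to is NULL; no match; recursion stops.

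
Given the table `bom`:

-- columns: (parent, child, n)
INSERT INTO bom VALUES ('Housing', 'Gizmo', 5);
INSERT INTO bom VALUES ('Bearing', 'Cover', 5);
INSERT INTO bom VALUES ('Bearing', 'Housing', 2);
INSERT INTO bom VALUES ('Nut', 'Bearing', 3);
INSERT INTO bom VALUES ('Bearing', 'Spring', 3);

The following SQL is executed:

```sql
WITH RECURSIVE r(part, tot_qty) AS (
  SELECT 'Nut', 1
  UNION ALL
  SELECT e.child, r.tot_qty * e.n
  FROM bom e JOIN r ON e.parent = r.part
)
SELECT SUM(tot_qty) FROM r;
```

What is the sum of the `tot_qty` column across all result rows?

64

Base: (Nut, tot_qty=1).
Iteration 1: components of {Nut} -> Bearing = 1*3 = 3.
Iteration 2: components of {Bearing} -> Cover = 3*5 = 15, Housing = 3*2 = 6, Spring = 3*3 = 9.
Iteration 3: components of {Cover,Housing,Spring} -> Gizmo = 6*5 = 30.
Iteration 4: no further components; recursion stops.
SUM(tot_qty) = 1 + 3 + 6 + 9 + 15 + 30 = 64.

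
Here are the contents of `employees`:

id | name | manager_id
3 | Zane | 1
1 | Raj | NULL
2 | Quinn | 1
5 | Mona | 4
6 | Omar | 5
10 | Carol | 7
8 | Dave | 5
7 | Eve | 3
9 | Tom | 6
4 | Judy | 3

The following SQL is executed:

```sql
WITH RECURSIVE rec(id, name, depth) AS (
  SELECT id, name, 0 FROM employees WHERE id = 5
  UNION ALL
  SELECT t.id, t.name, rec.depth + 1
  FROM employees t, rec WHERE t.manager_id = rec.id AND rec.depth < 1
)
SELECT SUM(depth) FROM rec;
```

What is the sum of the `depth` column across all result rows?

2

Base: id=5 (Mona) at depth 0.
Iteration 1: rows with manager_id in {5} -> Omar (id 6, depth 1), Dave (id 8, depth 1).
Iteration 2: depth < 1 fails for all current rows; recursion stops.
SUM(depth) = 0 + 1 + 1 = 2.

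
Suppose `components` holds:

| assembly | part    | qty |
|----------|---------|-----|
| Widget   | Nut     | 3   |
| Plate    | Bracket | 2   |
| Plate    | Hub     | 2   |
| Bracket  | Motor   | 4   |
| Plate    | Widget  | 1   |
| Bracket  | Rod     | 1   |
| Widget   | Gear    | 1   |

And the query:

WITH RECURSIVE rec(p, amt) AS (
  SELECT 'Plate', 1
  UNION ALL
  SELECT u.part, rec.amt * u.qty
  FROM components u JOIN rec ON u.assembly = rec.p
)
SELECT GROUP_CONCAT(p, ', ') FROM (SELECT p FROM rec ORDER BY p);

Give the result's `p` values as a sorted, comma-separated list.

Base: (Plate, amt=1).
Iteration 1: components of {Plate} -> Bracket = 1*2 = 2, Hub = 1*2 = 2, Widget = 1*1 = 1.
Iteration 2: components of {Bracket,Hub,Widget} -> Gear = 1*1 = 1, Motor = 2*4 = 8, Nut = 1*3 = 3, Rod = 2*1 = 2.
Iteration 3: no further components; recursion stops.

Bracket, Gear, Hub, Motor, Nut, Plate, Rod, Widget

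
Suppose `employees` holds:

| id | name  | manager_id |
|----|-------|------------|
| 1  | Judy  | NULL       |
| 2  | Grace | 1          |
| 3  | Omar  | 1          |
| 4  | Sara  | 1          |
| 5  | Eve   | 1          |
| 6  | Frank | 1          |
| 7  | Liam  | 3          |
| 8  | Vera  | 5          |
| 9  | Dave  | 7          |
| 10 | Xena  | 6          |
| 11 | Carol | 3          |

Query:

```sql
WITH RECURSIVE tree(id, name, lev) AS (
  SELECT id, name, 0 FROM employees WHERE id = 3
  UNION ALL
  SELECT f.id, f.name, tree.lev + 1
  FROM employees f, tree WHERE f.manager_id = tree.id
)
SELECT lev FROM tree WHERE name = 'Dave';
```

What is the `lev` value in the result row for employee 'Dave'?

Base: id=3 (Omar) at lev 0.
Iteration 1: rows with manager_id in {3} -> Liam (id 7, lev 1), Carol (id 11, lev 1).
Iteration 2: rows with manager_id in {7,11} -> Dave (id 9, lev 2).
Iteration 3: no rows with manager_id in {9}; recursion stops.

2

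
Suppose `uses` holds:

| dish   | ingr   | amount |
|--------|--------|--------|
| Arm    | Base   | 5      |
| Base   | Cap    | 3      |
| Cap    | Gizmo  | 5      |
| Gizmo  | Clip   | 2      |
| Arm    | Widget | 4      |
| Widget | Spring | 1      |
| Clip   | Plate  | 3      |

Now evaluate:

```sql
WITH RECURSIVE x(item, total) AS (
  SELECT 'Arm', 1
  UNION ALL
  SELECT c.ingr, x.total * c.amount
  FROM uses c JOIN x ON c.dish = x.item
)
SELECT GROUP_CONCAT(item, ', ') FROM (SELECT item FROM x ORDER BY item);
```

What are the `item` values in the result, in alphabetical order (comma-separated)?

Base: (Arm, total=1).
Iteration 1: components of {Arm} -> Base = 1*5 = 5, Widget = 1*4 = 4.
Iteration 2: components of {Base,Widget} -> Cap = 5*3 = 15, Spring = 4*1 = 4.
Iteration 3: components of {Cap,Spring} -> Gizmo = 15*5 = 75.
Iteration 4: components of {Gizmo} -> Clip = 75*2 = 150.
Iteration 5: components of {Clip} -> Plate = 150*3 = 450.
Iteration 6: no further components; recursion stops.

Arm, Base, Cap, Clip, Gizmo, Plate, Spring, Widget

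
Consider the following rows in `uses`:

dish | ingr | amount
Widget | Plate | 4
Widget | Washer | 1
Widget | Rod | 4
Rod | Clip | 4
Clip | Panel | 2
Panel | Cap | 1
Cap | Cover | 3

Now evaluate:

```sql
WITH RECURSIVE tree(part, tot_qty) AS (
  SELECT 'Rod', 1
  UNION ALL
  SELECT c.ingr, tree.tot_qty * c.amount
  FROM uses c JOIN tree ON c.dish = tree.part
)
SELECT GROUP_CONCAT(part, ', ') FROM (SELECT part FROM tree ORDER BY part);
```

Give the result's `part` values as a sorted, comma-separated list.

Base: (Rod, tot_qty=1).
Iteration 1: components of {Rod} -> Clip = 1*4 = 4.
Iteration 2: components of {Clip} -> Panel = 4*2 = 8.
Iteration 3: components of {Panel} -> Cap = 8*1 = 8.
Iteration 4: components of {Cap} -> Cover = 8*3 = 24.
Iteration 5: no further components; recursion stops.

Cap, Clip, Cover, Panel, Rod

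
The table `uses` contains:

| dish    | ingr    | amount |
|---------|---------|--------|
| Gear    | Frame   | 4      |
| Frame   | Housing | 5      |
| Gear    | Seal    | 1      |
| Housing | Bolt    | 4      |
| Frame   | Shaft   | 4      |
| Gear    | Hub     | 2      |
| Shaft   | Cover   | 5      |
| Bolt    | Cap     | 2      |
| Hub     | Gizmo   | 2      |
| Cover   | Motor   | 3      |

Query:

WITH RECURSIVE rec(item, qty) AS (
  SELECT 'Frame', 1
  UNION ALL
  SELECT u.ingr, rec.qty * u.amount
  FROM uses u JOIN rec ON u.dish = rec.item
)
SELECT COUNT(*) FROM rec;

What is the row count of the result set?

Base: (Frame, qty=1).
Iteration 1: components of {Frame} -> Housing = 1*5 = 5, Shaft = 1*4 = 4.
Iteration 2: components of {Housing,Shaft} -> Bolt = 5*4 = 20, Cover = 4*5 = 20.
Iteration 3: components of {Bolt,Cover} -> Cap = 20*2 = 40, Motor = 20*3 = 60.
Iteration 4: no further components; recursion stops.
Total rows emitted: 7.

7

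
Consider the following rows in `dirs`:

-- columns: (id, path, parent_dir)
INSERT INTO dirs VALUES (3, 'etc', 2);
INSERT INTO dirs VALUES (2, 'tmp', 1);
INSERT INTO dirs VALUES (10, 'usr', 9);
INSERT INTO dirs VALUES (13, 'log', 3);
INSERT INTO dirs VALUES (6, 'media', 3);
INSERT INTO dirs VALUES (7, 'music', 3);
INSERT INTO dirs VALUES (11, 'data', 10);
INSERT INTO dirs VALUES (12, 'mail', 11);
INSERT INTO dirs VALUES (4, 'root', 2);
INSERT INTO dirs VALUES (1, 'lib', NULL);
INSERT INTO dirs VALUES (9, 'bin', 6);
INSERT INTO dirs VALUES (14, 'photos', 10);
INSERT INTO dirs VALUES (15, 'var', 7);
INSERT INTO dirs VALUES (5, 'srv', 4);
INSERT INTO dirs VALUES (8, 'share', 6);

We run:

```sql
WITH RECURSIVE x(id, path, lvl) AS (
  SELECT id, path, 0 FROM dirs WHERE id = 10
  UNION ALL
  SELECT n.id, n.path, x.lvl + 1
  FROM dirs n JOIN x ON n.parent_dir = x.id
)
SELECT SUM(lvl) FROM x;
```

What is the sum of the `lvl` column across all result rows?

Base: id=10 (usr) at lvl 0.
Iteration 1: rows with parent_dir in {10} -> data (id 11, lvl 1), photos (id 14, lvl 1).
Iteration 2: rows with parent_dir in {11,14} -> mail (id 12, lvl 2).
Iteration 3: no rows with parent_dir in {12}; recursion stops.
SUM(lvl) = 0 + 1 + 1 + 2 = 4.

4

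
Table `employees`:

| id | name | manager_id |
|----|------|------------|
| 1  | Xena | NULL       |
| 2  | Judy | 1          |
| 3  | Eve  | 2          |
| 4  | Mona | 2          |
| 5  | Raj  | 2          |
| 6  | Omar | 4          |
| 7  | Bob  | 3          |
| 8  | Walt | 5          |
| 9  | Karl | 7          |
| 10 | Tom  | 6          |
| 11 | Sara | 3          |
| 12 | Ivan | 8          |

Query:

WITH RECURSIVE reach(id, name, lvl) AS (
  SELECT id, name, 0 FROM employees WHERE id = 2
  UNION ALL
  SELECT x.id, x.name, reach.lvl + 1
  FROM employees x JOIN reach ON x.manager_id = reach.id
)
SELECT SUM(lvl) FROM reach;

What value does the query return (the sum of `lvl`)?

20

Base: id=2 (Judy) at lvl 0.
Iteration 1: rows with manager_id in {2} -> Eve (id 3, lvl 1), Mona (id 4, lvl 1), Raj (id 5, lvl 1).
Iteration 2: rows with manager_id in {3,4,5} -> Omar (id 6, lvl 2), Bob (id 7, lvl 2), Walt (id 8, lvl 2), Sara (id 11, lvl 2).
Iteration 3: rows with manager_id in {6,7,8,11} -> Karl (id 9, lvl 3), Tom (id 10, lvl 3), Ivan (id 12, lvl 3).
Iteration 4: no rows with manager_id in {9,10,12}; recursion stops.
SUM(lvl) = 0 + 1 + 1 + 1 + 2 + 2 + 2 + 2 + 3 + 3 + 3 = 20.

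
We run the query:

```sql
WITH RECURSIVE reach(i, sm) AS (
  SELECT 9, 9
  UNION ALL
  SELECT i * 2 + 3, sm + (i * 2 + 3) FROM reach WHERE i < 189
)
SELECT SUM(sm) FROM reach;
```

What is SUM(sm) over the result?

639

Base: i=9, sm=9.
Iteration 1: 9 < 189 holds -> i = 9 * 2 + 3 = 21, sm = 9 + 21 = 30.
Iteration 2: 21 < 189 holds -> i = 21 * 2 + 3 = 45, sm = 30 + 45 = 75.
Iteration 3: 45 < 189 holds -> i = 45 * 2 + 3 = 93, sm = 75 + 93 = 168.
Iteration 4: 93 < 189 holds -> i = 93 * 2 + 3 = 189, sm = 168 + 189 = 357.
Iteration 5: 189 < 189 fails; recursion stops.
SUM(sm) = 9 + 30 + 75 + 168 + 357 = 639.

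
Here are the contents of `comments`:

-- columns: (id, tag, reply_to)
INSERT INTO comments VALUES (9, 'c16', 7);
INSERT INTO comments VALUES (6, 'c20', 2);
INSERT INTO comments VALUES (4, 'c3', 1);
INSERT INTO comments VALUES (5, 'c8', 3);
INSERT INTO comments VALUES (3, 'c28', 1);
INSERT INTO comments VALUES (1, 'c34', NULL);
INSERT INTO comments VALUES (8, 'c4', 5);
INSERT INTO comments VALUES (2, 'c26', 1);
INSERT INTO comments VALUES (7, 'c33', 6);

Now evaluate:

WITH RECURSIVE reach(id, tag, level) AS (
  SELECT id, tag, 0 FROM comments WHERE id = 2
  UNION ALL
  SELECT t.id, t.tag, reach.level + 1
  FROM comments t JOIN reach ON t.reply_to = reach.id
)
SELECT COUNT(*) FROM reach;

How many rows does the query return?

4

Base: id=2 (c26) at level 0.
Iteration 1: rows with reply_to in {2} -> c20 (id 6, level 1).
Iteration 2: rows with reply_to in {6} -> c33 (id 7, level 2).
Iteration 3: rows with reply_to in {7} -> c16 (id 9, level 3).
Iteration 4: no rows with reply_to in {9}; recursion stops.
Total rows emitted: 4.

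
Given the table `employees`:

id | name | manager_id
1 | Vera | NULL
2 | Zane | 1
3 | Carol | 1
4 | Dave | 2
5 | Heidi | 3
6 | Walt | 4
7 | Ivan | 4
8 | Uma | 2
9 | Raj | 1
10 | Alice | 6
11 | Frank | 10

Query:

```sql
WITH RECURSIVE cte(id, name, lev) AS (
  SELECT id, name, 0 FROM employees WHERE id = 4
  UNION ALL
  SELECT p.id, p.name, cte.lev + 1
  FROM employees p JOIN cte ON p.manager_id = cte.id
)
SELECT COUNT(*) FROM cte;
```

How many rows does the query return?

Base: id=4 (Dave) at lev 0.
Iteration 1: rows with manager_id in {4} -> Walt (id 6, lev 1), Ivan (id 7, lev 1).
Iteration 2: rows with manager_id in {6,7} -> Alice (id 10, lev 2).
Iteration 3: rows with manager_id in {10} -> Frank (id 11, lev 3).
Iteration 4: no rows with manager_id in {11}; recursion stops.
Total rows emitted: 5.

5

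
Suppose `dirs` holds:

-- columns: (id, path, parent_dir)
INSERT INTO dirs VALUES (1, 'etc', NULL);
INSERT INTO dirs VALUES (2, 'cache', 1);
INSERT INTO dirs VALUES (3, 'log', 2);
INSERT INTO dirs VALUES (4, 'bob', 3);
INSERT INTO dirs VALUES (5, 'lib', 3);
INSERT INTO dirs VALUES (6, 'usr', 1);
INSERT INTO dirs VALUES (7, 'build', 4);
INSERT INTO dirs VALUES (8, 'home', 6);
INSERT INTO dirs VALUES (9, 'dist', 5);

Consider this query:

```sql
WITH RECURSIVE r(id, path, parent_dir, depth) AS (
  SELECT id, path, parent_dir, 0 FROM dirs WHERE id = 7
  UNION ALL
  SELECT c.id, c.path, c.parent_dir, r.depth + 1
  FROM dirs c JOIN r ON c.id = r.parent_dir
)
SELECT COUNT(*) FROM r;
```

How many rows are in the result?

5

Base: id=7 (build), parent_dir=4, depth 0.
Iteration 1: join on id=4 -> bob (id 4, parent_dir=3, depth 1).
Iteration 2: join on id=3 -> log (id 3, parent_dir=2, depth 2).
Iteration 3: join on id=2 -> cache (id 2, parent_dir=1, depth 3).
Iteration 4: join on id=1 -> etc (id 1, parent_dir=NULL, depth 4).
Iteration 5: parent_dir is NULL; no match; recursion stops.
Total rows emitted: 5.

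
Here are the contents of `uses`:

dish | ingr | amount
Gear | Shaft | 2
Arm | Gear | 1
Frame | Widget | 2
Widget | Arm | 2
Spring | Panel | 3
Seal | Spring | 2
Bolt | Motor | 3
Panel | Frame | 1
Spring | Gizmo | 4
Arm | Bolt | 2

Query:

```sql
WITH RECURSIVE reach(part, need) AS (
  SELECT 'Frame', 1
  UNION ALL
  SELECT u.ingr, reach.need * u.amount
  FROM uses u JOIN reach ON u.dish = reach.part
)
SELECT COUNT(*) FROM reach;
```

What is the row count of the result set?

7

Base: (Frame, need=1).
Iteration 1: components of {Frame} -> Widget = 1*2 = 2.
Iteration 2: components of {Widget} -> Arm = 2*2 = 4.
Iteration 3: components of {Arm} -> Bolt = 4*2 = 8, Gear = 4*1 = 4.
Iteration 4: components of {Bolt,Gear} -> Motor = 8*3 = 24, Shaft = 4*2 = 8.
Iteration 5: no further components; recursion stops.
Total rows emitted: 7.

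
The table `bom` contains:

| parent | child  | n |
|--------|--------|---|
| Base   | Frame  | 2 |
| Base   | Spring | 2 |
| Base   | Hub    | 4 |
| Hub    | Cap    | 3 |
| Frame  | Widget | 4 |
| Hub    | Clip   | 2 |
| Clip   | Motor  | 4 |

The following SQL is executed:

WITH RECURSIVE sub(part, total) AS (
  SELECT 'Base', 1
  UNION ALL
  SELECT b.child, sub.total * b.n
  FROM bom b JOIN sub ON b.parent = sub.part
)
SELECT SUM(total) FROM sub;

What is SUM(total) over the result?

69

Base: (Base, total=1).
Iteration 1: components of {Base} -> Frame = 1*2 = 2, Hub = 1*4 = 4, Spring = 1*2 = 2.
Iteration 2: components of {Frame,Hub,Spring} -> Cap = 4*3 = 12, Clip = 4*2 = 8, Widget = 2*4 = 8.
Iteration 3: components of {Cap,Clip,Widget} -> Motor = 8*4 = 32.
Iteration 4: no further components; recursion stops.
SUM(total) = 1 + 2 + 2 + 4 + 8 + 12 + 8 + 32 = 69.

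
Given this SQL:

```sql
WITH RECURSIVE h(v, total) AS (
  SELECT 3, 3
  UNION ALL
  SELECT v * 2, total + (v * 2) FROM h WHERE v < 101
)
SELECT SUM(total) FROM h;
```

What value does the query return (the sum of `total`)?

Base: v=3, total=3.
Iteration 1: 3 < 101 holds -> v = 3 * 2 = 6, total = 3 + 6 = 9.
Iteration 2: 6 < 101 holds -> v = 6 * 2 = 12, total = 9 + 12 = 21.
Iteration 3: 12 < 101 holds -> v = 12 * 2 = 24, total = 21 + 24 = 45.
Iteration 4: 24 < 101 holds -> v = 24 * 2 = 48, total = 45 + 48 = 93.
Iteration 5: 48 < 101 holds -> v = 48 * 2 = 96, total = 93 + 96 = 189.
Iteration 6: 96 < 101 holds -> v = 96 * 2 = 192, total = 189 + 192 = 381.
Iteration 7: 192 < 101 fails; recursion stops.
SUM(total) = 3 + 9 + 21 + 45 + 93 + 189 + 381 = 741.

741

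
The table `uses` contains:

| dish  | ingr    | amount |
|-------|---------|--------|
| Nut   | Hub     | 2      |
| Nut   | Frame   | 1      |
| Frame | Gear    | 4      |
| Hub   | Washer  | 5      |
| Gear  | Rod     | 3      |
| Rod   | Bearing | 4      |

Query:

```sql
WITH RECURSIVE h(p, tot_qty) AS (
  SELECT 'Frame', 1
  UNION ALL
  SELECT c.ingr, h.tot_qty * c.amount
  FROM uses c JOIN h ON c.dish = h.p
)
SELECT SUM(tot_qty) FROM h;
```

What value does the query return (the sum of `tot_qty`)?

65

Base: (Frame, tot_qty=1).
Iteration 1: components of {Frame} -> Gear = 1*4 = 4.
Iteration 2: components of {Gear} -> Rod = 4*3 = 12.
Iteration 3: components of {Rod} -> Bearing = 12*4 = 48.
Iteration 4: no further components; recursion stops.
SUM(tot_qty) = 1 + 4 + 12 + 48 = 65.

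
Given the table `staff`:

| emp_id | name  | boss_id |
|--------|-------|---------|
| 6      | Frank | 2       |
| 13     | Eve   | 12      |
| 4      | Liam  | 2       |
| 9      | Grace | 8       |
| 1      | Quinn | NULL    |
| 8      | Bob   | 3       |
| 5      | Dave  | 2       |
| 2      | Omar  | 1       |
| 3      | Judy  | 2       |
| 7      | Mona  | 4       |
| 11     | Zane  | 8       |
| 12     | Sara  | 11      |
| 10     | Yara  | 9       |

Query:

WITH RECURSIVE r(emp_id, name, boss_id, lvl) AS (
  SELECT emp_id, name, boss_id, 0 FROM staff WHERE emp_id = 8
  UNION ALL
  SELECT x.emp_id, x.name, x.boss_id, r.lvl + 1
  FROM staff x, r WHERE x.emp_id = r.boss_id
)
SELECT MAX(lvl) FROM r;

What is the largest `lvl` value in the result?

3

Base: emp_id=8 (Bob), boss_id=3, lvl 0.
Iteration 1: join on emp_id=3 -> Judy (id 3, boss_id=2, lvl 1).
Iteration 2: join on emp_id=2 -> Omar (id 2, boss_id=1, lvl 2).
Iteration 3: join on emp_id=1 -> Quinn (id 1, boss_id=NULL, lvl 3).
Iteration 4: boss_id is NULL; no match; recursion stops.
lvl values: 0, 1, 2, 3; the maximum is 3.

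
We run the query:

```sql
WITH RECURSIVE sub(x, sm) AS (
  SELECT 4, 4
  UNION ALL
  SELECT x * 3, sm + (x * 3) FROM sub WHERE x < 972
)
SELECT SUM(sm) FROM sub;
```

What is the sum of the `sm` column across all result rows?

2172

Base: x=4, sm=4.
Iteration 1: 4 < 972 holds -> x = 4 * 3 = 12, sm = 4 + 12 = 16.
Iteration 2: 12 < 972 holds -> x = 12 * 3 = 36, sm = 16 + 36 = 52.
Iteration 3: 36 < 972 holds -> x = 36 * 3 = 108, sm = 52 + 108 = 160.
Iteration 4: 108 < 972 holds -> x = 108 * 3 = 324, sm = 160 + 324 = 484.
Iteration 5: 324 < 972 holds -> x = 324 * 3 = 972, sm = 484 + 972 = 1456.
Iteration 6: 972 < 972 fails; recursion stops.
SUM(sm) = 4 + 16 + 52 + 160 + 484 + 1456 = 2172.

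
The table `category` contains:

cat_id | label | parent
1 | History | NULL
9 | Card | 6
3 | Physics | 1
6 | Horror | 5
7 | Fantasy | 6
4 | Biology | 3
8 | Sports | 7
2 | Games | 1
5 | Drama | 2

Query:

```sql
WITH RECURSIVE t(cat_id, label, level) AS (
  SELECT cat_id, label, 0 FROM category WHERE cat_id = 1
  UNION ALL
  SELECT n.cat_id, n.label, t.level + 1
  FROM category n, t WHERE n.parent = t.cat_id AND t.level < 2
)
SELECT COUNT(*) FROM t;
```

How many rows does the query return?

5

Base: cat_id=1 (History) at level 0.
Iteration 1: rows with parent in {1} -> Games (id 2, level 1), Physics (id 3, level 1).
Iteration 2: rows with parent in {2,3} -> Biology (id 4, level 2), Drama (id 5, level 2).
Iteration 3: level < 2 fails for all current rows; recursion stops.
Total rows emitted: 5.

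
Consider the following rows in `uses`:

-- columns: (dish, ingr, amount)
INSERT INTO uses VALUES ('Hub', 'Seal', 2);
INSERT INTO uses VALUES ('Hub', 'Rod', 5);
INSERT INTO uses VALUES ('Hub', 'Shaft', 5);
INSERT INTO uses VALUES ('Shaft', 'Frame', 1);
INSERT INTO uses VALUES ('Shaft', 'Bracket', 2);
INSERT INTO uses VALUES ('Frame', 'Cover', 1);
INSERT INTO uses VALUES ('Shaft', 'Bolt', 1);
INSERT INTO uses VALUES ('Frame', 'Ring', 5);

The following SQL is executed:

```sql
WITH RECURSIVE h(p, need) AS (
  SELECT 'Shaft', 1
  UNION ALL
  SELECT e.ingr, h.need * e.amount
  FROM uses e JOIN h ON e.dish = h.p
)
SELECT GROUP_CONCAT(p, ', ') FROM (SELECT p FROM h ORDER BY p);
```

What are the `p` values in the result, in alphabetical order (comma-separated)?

Base: (Shaft, need=1).
Iteration 1: components of {Shaft} -> Bolt = 1*1 = 1, Bracket = 1*2 = 2, Frame = 1*1 = 1.
Iteration 2: components of {Bolt,Bracket,Frame} -> Cover = 1*1 = 1, Ring = 1*5 = 5.
Iteration 3: no further components; recursion stops.

Bolt, Bracket, Cover, Frame, Ring, Shaft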